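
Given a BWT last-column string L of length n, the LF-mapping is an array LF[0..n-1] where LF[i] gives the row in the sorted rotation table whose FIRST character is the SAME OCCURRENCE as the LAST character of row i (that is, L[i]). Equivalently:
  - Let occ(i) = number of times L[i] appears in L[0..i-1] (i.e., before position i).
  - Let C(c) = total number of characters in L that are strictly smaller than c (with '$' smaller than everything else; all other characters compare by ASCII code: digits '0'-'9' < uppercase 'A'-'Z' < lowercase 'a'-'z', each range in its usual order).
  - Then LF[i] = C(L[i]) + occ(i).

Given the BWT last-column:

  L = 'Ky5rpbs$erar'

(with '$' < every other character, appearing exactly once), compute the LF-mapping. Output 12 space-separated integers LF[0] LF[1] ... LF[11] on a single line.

Char counts: '$':1, '5':1, 'K':1, 'a':1, 'b':1, 'e':1, 'p':1, 'r':3, 's':1, 'y':1
C (first-col start): C('$')=0, C('5')=1, C('K')=2, C('a')=3, C('b')=4, C('e')=5, C('p')=6, C('r')=7, C('s')=10, C('y')=11
L[0]='K': occ=0, LF[0]=C('K')+0=2+0=2
L[1]='y': occ=0, LF[1]=C('y')+0=11+0=11
L[2]='5': occ=0, LF[2]=C('5')+0=1+0=1
L[3]='r': occ=0, LF[3]=C('r')+0=7+0=7
L[4]='p': occ=0, LF[4]=C('p')+0=6+0=6
L[5]='b': occ=0, LF[5]=C('b')+0=4+0=4
L[6]='s': occ=0, LF[6]=C('s')+0=10+0=10
L[7]='$': occ=0, LF[7]=C('$')+0=0+0=0
L[8]='e': occ=0, LF[8]=C('e')+0=5+0=5
L[9]='r': occ=1, LF[9]=C('r')+1=7+1=8
L[10]='a': occ=0, LF[10]=C('a')+0=3+0=3
L[11]='r': occ=2, LF[11]=C('r')+2=7+2=9

Answer: 2 11 1 7 6 4 10 0 5 8 3 9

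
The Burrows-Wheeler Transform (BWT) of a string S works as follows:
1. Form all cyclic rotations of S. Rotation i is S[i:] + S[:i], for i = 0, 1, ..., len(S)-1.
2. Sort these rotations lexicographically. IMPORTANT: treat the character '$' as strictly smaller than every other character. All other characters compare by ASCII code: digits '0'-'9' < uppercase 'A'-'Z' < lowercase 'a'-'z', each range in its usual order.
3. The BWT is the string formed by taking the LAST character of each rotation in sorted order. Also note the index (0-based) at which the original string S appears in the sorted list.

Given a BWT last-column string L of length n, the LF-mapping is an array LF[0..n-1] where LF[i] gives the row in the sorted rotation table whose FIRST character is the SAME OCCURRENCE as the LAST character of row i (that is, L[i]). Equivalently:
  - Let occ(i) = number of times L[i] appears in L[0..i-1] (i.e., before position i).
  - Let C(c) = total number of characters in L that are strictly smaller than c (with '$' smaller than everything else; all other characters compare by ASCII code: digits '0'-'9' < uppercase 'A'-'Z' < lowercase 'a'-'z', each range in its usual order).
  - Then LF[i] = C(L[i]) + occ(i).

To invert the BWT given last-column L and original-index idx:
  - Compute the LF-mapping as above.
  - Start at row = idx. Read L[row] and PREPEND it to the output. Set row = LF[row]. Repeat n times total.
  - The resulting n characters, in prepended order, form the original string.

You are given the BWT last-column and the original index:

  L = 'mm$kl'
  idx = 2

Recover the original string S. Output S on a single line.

Answer: lmkm$

Derivation:
LF mapping: 3 4 0 1 2
Walk LF starting at row 2, prepending L[row]:
  step 1: row=2, L[2]='$', prepend. Next row=LF[2]=0
  step 2: row=0, L[0]='m', prepend. Next row=LF[0]=3
  step 3: row=3, L[3]='k', prepend. Next row=LF[3]=1
  step 4: row=1, L[1]='m', prepend. Next row=LF[1]=4
  step 5: row=4, L[4]='l', prepend. Next row=LF[4]=2
Reversed output: lmkm$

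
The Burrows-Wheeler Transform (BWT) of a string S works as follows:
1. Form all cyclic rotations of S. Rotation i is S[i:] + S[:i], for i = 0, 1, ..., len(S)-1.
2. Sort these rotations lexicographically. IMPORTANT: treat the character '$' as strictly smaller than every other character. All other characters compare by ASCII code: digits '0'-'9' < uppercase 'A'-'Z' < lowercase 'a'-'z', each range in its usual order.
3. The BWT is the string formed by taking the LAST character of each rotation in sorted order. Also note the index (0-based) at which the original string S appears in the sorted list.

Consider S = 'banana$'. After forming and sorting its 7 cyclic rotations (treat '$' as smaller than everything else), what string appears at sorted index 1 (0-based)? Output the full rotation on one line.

Answer: a$banan

Derivation:
All 7 rotations (rotation i = S[i:]+S[:i]):
  rot[0] = banana$
  rot[1] = anana$b
  rot[2] = nana$ba
  rot[3] = ana$ban
  rot[4] = na$bana
  rot[5] = a$banan
  rot[6] = $banana
Sorted (with $ < everything):
  sorted[0] = $banana
  sorted[1] = a$banan
  sorted[2] = ana$ban
  sorted[3] = anana$b
  sorted[4] = banana$
  sorted[5] = na$bana
  sorted[6] = nana$ba
sorted[1] = a$banan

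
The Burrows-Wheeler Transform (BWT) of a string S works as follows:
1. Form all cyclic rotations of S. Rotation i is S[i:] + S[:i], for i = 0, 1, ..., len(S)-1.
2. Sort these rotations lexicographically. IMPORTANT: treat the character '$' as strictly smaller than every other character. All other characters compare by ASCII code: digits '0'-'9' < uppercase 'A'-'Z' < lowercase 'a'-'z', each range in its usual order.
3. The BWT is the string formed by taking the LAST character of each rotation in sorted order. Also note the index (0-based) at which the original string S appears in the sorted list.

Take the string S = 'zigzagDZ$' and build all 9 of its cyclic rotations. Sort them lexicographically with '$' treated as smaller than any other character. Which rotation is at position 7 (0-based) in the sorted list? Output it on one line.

Answer: zagDZ$zig

Derivation:
All 9 rotations (rotation i = S[i:]+S[:i]):
  rot[0] = zigzagDZ$
  rot[1] = igzagDZ$z
  rot[2] = gzagDZ$zi
  rot[3] = zagDZ$zig
  rot[4] = agDZ$zigz
  rot[5] = gDZ$zigza
  rot[6] = DZ$zigzag
  rot[7] = Z$zigzagD
  rot[8] = $zigzagDZ
Sorted (with $ < everything):
  sorted[0] = $zigzagDZ
  sorted[1] = DZ$zigzag
  sorted[2] = Z$zigzagD
  sorted[3] = agDZ$zigz
  sorted[4] = gDZ$zigza
  sorted[5] = gzagDZ$zi
  sorted[6] = igzagDZ$z
  sorted[7] = zagDZ$zig
  sorted[8] = zigzagDZ$
sorted[7] = zagDZ$zig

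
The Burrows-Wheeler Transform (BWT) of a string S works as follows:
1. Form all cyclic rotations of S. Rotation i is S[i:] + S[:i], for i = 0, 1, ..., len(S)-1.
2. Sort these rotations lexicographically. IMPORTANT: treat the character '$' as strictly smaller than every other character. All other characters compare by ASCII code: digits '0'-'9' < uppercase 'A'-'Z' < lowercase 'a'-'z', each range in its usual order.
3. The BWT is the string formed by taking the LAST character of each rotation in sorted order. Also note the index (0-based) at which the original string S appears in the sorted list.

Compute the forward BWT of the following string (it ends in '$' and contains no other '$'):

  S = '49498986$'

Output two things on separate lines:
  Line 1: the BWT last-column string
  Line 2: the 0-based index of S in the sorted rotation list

All 9 rotations (rotation i = S[i:]+S[:i]):
  rot[0] = 49498986$
  rot[1] = 9498986$4
  rot[2] = 498986$49
  rot[3] = 98986$494
  rot[4] = 8986$4949
  rot[5] = 986$49498
  rot[6] = 86$494989
  rot[7] = 6$4949898
  rot[8] = $49498986
Sorted (with $ < everything):
  sorted[0] = $49498986  (last char: '6')
  sorted[1] = 49498986$  (last char: '$')
  sorted[2] = 498986$49  (last char: '9')
  sorted[3] = 6$4949898  (last char: '8')
  sorted[4] = 86$494989  (last char: '9')
  sorted[5] = 8986$4949  (last char: '9')
  sorted[6] = 9498986$4  (last char: '4')
  sorted[7] = 986$49498  (last char: '8')
  sorted[8] = 98986$494  (last char: '4')
Last column: 6$9899484
Original string S is at sorted index 1

Answer: 6$9899484
1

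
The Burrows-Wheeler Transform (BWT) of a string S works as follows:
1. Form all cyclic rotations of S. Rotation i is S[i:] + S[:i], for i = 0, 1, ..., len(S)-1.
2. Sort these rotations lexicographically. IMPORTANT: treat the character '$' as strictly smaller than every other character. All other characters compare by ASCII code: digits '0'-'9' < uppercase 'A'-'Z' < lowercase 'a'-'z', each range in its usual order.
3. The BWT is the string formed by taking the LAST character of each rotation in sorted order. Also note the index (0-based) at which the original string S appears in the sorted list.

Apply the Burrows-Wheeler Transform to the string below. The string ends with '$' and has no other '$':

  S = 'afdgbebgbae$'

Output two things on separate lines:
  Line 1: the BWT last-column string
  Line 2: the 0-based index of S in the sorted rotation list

All 12 rotations (rotation i = S[i:]+S[:i]):
  rot[0] = afdgbebgbae$
  rot[1] = fdgbebgbae$a
  rot[2] = dgbebgbae$af
  rot[3] = gbebgbae$afd
  rot[4] = bebgbae$afdg
  rot[5] = ebgbae$afdgb
  rot[6] = bgbae$afdgbe
  rot[7] = gbae$afdgbeb
  rot[8] = bae$afdgbebg
  rot[9] = ae$afdgbebgb
  rot[10] = e$afdgbebgba
  rot[11] = $afdgbebgbae
Sorted (with $ < everything):
  sorted[0] = $afdgbebgbae  (last char: 'e')
  sorted[1] = ae$afdgbebgb  (last char: 'b')
  sorted[2] = afdgbebgbae$  (last char: '$')
  sorted[3] = bae$afdgbebg  (last char: 'g')
  sorted[4] = bebgbae$afdg  (last char: 'g')
  sorted[5] = bgbae$afdgbe  (last char: 'e')
  sorted[6] = dgbebgbae$af  (last char: 'f')
  sorted[7] = e$afdgbebgba  (last char: 'a')
  sorted[8] = ebgbae$afdgb  (last char: 'b')
  sorted[9] = fdgbebgbae$a  (last char: 'a')
  sorted[10] = gbae$afdgbeb  (last char: 'b')
  sorted[11] = gbebgbae$afd  (last char: 'd')
Last column: eb$ggefababd
Original string S is at sorted index 2

Answer: eb$ggefababd
2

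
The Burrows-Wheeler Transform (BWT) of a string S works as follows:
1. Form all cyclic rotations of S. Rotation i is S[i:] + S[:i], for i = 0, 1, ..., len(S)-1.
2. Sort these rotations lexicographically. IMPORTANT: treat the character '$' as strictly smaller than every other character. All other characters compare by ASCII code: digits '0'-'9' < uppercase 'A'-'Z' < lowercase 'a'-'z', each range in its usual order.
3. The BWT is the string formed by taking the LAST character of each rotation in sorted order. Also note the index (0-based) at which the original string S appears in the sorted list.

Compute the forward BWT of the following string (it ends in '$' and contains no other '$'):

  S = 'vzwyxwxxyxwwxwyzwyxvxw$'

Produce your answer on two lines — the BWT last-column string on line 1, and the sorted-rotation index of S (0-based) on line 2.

Answer: wx$xxwxzzxyvyywwxwxwwyv
2

Derivation:
All 23 rotations (rotation i = S[i:]+S[:i]):
  rot[0] = vzwyxwxxyxwwxwyzwyxvxw$
  rot[1] = zwyxwxxyxwwxwyzwyxvxw$v
  rot[2] = wyxwxxyxwwxwyzwyxvxw$vz
  rot[3] = yxwxxyxwwxwyzwyxvxw$vzw
  rot[4] = xwxxyxwwxwyzwyxvxw$vzwy
  rot[5] = wxxyxwwxwyzwyxvxw$vzwyx
  rot[6] = xxyxwwxwyzwyxvxw$vzwyxw
  rot[7] = xyxwwxwyzwyxvxw$vzwyxwx
  rot[8] = yxwwxwyzwyxvxw$vzwyxwxx
  rot[9] = xwwxwyzwyxvxw$vzwyxwxxy
  rot[10] = wwxwyzwyxvxw$vzwyxwxxyx
  rot[11] = wxwyzwyxvxw$vzwyxwxxyxw
  rot[12] = xwyzwyxvxw$vzwyxwxxyxww
  rot[13] = wyzwyxvxw$vzwyxwxxyxwwx
  rot[14] = yzwyxvxw$vzwyxwxxyxwwxw
  rot[15] = zwyxvxw$vzwyxwxxyxwwxwy
  rot[16] = wyxvxw$vzwyxwxxyxwwxwyz
  rot[17] = yxvxw$vzwyxwxxyxwwxwyzw
  rot[18] = xvxw$vzwyxwxxyxwwxwyzwy
  rot[19] = vxw$vzwyxwxxyxwwxwyzwyx
  rot[20] = xw$vzwyxwxxyxwwxwyzwyxv
  rot[21] = w$vzwyxwxxyxwwxwyzwyxvx
  rot[22] = $vzwyxwxxyxwwxwyzwyxvxw
Sorted (with $ < everything):
  sorted[0] = $vzwyxwxxyxwwxwyzwyxvxw  (last char: 'w')
  sorted[1] = vxw$vzwyxwxxyxwwxwyzwyx  (last char: 'x')
  sorted[2] = vzwyxwxxyxwwxwyzwyxvxw$  (last char: '$')
  sorted[3] = w$vzwyxwxxyxwwxwyzwyxvx  (last char: 'x')
  sorted[4] = wwxwyzwyxvxw$vzwyxwxxyx  (last char: 'x')
  sorted[5] = wxwyzwyxvxw$vzwyxwxxyxw  (last char: 'w')
  sorted[6] = wxxyxwwxwyzwyxvxw$vzwyx  (last char: 'x')
  sorted[7] = wyxvxw$vzwyxwxxyxwwxwyz  (last char: 'z')
  sorted[8] = wyxwxxyxwwxwyzwyxvxw$vz  (last char: 'z')
  sorted[9] = wyzwyxvxw$vzwyxwxxyxwwx  (last char: 'x')
  sorted[10] = xvxw$vzwyxwxxyxwwxwyzwy  (last char: 'y')
  sorted[11] = xw$vzwyxwxxyxwwxwyzwyxv  (last char: 'v')
  sorted[12] = xwwxwyzwyxvxw$vzwyxwxxy  (last char: 'y')
  sorted[13] = xwxxyxwwxwyzwyxvxw$vzwy  (last char: 'y')
  sorted[14] = xwyzwyxvxw$vzwyxwxxyxww  (last char: 'w')
  sorted[15] = xxyxwwxwyzwyxvxw$vzwyxw  (last char: 'w')
  sorted[16] = xyxwwxwyzwyxvxw$vzwyxwx  (last char: 'x')
  sorted[17] = yxvxw$vzwyxwxxyxwwxwyzw  (last char: 'w')
  sorted[18] = yxwwxwyzwyxvxw$vzwyxwxx  (last char: 'x')
  sorted[19] = yxwxxyxwwxwyzwyxvxw$vzw  (last char: 'w')
  sorted[20] = yzwyxvxw$vzwyxwxxyxwwxw  (last char: 'w')
  sorted[21] = zwyxvxw$vzwyxwxxyxwwxwy  (last char: 'y')
  sorted[22] = zwyxwxxyxwwxwyzwyxvxw$v  (last char: 'v')
Last column: wx$xxwxzzxyvyywwxwxwwyv
Original string S is at sorted index 2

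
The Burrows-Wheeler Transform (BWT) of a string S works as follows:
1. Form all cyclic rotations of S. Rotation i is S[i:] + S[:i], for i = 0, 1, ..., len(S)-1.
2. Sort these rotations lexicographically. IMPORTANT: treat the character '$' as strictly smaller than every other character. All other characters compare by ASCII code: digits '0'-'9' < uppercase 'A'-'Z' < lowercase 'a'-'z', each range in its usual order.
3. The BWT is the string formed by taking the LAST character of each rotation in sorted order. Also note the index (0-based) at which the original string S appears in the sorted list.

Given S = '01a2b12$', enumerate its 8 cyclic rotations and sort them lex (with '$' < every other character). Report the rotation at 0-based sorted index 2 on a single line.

All 8 rotations (rotation i = S[i:]+S[:i]):
  rot[0] = 01a2b12$
  rot[1] = 1a2b12$0
  rot[2] = a2b12$01
  rot[3] = 2b12$01a
  rot[4] = b12$01a2
  rot[5] = 12$01a2b
  rot[6] = 2$01a2b1
  rot[7] = $01a2b12
Sorted (with $ < everything):
  sorted[0] = $01a2b12
  sorted[1] = 01a2b12$
  sorted[2] = 12$01a2b
  sorted[3] = 1a2b12$0
  sorted[4] = 2$01a2b1
  sorted[5] = 2b12$01a
  sorted[6] = a2b12$01
  sorted[7] = b12$01a2
sorted[2] = 12$01a2b

Answer: 12$01a2b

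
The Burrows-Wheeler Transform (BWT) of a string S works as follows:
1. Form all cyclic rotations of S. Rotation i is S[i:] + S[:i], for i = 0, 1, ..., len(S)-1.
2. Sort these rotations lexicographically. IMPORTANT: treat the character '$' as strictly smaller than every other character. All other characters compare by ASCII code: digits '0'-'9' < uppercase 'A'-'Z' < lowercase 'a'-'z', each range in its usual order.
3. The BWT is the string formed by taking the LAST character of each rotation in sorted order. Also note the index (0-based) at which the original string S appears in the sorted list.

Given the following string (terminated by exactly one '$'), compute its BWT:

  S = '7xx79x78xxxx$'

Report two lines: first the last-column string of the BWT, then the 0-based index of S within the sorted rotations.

Answer: xxx$77x9xx7x8
3

Derivation:
All 13 rotations (rotation i = S[i:]+S[:i]):
  rot[0] = 7xx79x78xxxx$
  rot[1] = xx79x78xxxx$7
  rot[2] = x79x78xxxx$7x
  rot[3] = 79x78xxxx$7xx
  rot[4] = 9x78xxxx$7xx7
  rot[5] = x78xxxx$7xx79
  rot[6] = 78xxxx$7xx79x
  rot[7] = 8xxxx$7xx79x7
  rot[8] = xxxx$7xx79x78
  rot[9] = xxx$7xx79x78x
  rot[10] = xx$7xx79x78xx
  rot[11] = x$7xx79x78xxx
  rot[12] = $7xx79x78xxxx
Sorted (with $ < everything):
  sorted[0] = $7xx79x78xxxx  (last char: 'x')
  sorted[1] = 78xxxx$7xx79x  (last char: 'x')
  sorted[2] = 79x78xxxx$7xx  (last char: 'x')
  sorted[3] = 7xx79x78xxxx$  (last char: '$')
  sorted[4] = 8xxxx$7xx79x7  (last char: '7')
  sorted[5] = 9x78xxxx$7xx7  (last char: '7')
  sorted[6] = x$7xx79x78xxx  (last char: 'x')
  sorted[7] = x78xxxx$7xx79  (last char: '9')
  sorted[8] = x79x78xxxx$7x  (last char: 'x')
  sorted[9] = xx$7xx79x78xx  (last char: 'x')
  sorted[10] = xx79x78xxxx$7  (last char: '7')
  sorted[11] = xxx$7xx79x78x  (last char: 'x')
  sorted[12] = xxxx$7xx79x78  (last char: '8')
Last column: xxx$77x9xx7x8
Original string S is at sorted index 3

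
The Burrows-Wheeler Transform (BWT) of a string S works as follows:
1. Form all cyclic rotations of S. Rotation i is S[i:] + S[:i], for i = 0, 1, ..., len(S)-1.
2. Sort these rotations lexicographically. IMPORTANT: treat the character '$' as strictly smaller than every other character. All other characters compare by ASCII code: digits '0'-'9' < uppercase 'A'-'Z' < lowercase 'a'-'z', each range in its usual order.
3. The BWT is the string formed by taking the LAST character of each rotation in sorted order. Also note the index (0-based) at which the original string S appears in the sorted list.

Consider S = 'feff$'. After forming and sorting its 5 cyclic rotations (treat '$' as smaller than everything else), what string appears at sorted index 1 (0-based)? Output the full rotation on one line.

Answer: eff$f

Derivation:
All 5 rotations (rotation i = S[i:]+S[:i]):
  rot[0] = feff$
  rot[1] = eff$f
  rot[2] = ff$fe
  rot[3] = f$fef
  rot[4] = $feff
Sorted (with $ < everything):
  sorted[0] = $feff
  sorted[1] = eff$f
  sorted[2] = f$fef
  sorted[3] = feff$
  sorted[4] = ff$fe
sorted[1] = eff$f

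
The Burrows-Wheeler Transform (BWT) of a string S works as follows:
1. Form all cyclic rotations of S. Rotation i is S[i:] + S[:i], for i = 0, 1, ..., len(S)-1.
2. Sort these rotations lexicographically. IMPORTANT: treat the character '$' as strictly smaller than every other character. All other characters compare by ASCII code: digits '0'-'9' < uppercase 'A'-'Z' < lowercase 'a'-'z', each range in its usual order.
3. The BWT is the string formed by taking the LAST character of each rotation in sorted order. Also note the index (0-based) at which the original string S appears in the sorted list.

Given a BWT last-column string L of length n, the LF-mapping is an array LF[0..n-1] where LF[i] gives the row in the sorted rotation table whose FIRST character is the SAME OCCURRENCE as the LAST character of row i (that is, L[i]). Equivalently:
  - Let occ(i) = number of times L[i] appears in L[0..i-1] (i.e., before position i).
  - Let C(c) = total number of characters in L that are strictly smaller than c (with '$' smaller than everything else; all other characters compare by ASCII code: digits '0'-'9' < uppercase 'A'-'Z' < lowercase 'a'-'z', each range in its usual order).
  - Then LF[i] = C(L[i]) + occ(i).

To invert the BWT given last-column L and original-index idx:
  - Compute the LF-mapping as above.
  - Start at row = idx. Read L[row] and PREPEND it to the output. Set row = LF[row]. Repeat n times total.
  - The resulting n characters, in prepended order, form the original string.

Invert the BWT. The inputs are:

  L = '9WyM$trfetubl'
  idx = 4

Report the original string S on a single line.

LF mapping: 1 3 12 2 0 9 8 6 5 10 11 4 7
Walk LF starting at row 4, prepending L[row]:
  step 1: row=4, L[4]='$', prepend. Next row=LF[4]=0
  step 2: row=0, L[0]='9', prepend. Next row=LF[0]=1
  step 3: row=1, L[1]='W', prepend. Next row=LF[1]=3
  step 4: row=3, L[3]='M', prepend. Next row=LF[3]=2
  step 5: row=2, L[2]='y', prepend. Next row=LF[2]=12
  step 6: row=12, L[12]='l', prepend. Next row=LF[12]=7
  step 7: row=7, L[7]='f', prepend. Next row=LF[7]=6
  step 8: row=6, L[6]='r', prepend. Next row=LF[6]=8
  step 9: row=8, L[8]='e', prepend. Next row=LF[8]=5
  step 10: row=5, L[5]='t', prepend. Next row=LF[5]=9
  step 11: row=9, L[9]='t', prepend. Next row=LF[9]=10
  step 12: row=10, L[10]='u', prepend. Next row=LF[10]=11
  step 13: row=11, L[11]='b', prepend. Next row=LF[11]=4
Reversed output: butterflyMW9$

Answer: butterflyMW9$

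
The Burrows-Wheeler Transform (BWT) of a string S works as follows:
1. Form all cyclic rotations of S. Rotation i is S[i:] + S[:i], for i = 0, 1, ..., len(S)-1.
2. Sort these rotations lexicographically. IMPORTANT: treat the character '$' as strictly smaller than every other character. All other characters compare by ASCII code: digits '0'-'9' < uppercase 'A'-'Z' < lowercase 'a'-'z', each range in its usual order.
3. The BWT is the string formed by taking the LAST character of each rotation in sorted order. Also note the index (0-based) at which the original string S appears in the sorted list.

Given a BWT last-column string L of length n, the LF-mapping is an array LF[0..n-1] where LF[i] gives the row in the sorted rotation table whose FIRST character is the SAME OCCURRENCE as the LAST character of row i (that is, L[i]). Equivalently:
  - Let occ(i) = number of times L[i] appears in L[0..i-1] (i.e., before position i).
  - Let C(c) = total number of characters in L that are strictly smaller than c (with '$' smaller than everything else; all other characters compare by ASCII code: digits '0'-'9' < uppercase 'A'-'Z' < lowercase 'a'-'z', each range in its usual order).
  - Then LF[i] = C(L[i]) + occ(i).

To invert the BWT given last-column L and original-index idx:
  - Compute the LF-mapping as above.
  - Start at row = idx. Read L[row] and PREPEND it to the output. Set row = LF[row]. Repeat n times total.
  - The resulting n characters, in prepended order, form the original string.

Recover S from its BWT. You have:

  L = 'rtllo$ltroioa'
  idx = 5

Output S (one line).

Answer: lollirotator$

Derivation:
LF mapping: 9 11 3 4 6 0 5 12 10 7 2 8 1
Walk LF starting at row 5, prepending L[row]:
  step 1: row=5, L[5]='$', prepend. Next row=LF[5]=0
  step 2: row=0, L[0]='r', prepend. Next row=LF[0]=9
  step 3: row=9, L[9]='o', prepend. Next row=LF[9]=7
  step 4: row=7, L[7]='t', prepend. Next row=LF[7]=12
  step 5: row=12, L[12]='a', prepend. Next row=LF[12]=1
  step 6: row=1, L[1]='t', prepend. Next row=LF[1]=11
  step 7: row=11, L[11]='o', prepend. Next row=LF[11]=8
  step 8: row=8, L[8]='r', prepend. Next row=LF[8]=10
  step 9: row=10, L[10]='i', prepend. Next row=LF[10]=2
  step 10: row=2, L[2]='l', prepend. Next row=LF[2]=3
  step 11: row=3, L[3]='l', prepend. Next row=LF[3]=4
  step 12: row=4, L[4]='o', prepend. Next row=LF[4]=6
  step 13: row=6, L[6]='l', prepend. Next row=LF[6]=5
Reversed output: lollirotator$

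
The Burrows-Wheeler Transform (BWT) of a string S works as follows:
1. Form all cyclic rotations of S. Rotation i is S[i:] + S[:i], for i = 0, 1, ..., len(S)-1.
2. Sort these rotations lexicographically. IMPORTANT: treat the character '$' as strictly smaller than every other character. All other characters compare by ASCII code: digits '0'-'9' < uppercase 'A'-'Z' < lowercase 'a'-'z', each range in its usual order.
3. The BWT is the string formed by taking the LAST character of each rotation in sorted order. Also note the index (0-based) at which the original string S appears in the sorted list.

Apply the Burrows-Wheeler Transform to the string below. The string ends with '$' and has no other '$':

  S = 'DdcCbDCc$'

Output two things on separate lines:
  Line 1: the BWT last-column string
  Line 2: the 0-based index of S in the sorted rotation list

All 9 rotations (rotation i = S[i:]+S[:i]):
  rot[0] = DdcCbDCc$
  rot[1] = dcCbDCc$D
  rot[2] = cCbDCc$Dd
  rot[3] = CbDCc$Ddc
  rot[4] = bDCc$DdcC
  rot[5] = DCc$DdcCb
  rot[6] = Cc$DdcCbD
  rot[7] = c$DdcCbDC
  rot[8] = $DdcCbDCc
Sorted (with $ < everything):
  sorted[0] = $DdcCbDCc  (last char: 'c')
  sorted[1] = CbDCc$Ddc  (last char: 'c')
  sorted[2] = Cc$DdcCbD  (last char: 'D')
  sorted[3] = DCc$DdcCb  (last char: 'b')
  sorted[4] = DdcCbDCc$  (last char: '$')
  sorted[5] = bDCc$DdcC  (last char: 'C')
  sorted[6] = c$DdcCbDC  (last char: 'C')
  sorted[7] = cCbDCc$Dd  (last char: 'd')
  sorted[8] = dcCbDCc$D  (last char: 'D')
Last column: ccDb$CCdD
Original string S is at sorted index 4

Answer: ccDb$CCdD
4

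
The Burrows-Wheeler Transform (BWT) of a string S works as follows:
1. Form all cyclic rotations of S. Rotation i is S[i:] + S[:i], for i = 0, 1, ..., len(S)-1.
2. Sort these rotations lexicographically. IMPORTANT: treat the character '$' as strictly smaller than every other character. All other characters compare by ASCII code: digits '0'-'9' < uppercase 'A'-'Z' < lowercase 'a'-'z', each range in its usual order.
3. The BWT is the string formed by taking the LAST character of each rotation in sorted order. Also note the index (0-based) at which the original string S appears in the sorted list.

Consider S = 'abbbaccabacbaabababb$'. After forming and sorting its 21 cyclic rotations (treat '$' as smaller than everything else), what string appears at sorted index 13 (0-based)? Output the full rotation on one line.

Answer: bacbaabababb$abbbacca

Derivation:
All 21 rotations (rotation i = S[i:]+S[:i]):
  rot[0] = abbbaccabacbaabababb$
  rot[1] = bbbaccabacbaabababb$a
  rot[2] = bbaccabacbaabababb$ab
  rot[3] = baccabacbaabababb$abb
  rot[4] = accabacbaabababb$abbb
  rot[5] = ccabacbaabababb$abbba
  rot[6] = cabacbaabababb$abbbac
  rot[7] = abacbaabababb$abbbacc
  rot[8] = bacbaabababb$abbbacca
  rot[9] = acbaabababb$abbbaccab
  rot[10] = cbaabababb$abbbaccaba
  rot[11] = baabababb$abbbaccabac
  rot[12] = aabababb$abbbaccabacb
  rot[13] = abababb$abbbaccabacba
  rot[14] = bababb$abbbaccabacbaa
  rot[15] = ababb$abbbaccabacbaab
  rot[16] = babb$abbbaccabacbaaba
  rot[17] = abb$abbbaccabacbaabab
  rot[18] = bb$abbbaccabacbaababa
  rot[19] = b$abbbaccabacbaababab
  rot[20] = $abbbaccabacbaabababb
Sorted (with $ < everything):
  sorted[0] = $abbbaccabacbaabababb
  sorted[1] = aabababb$abbbaccabacb
  sorted[2] = abababb$abbbaccabacba
  sorted[3] = ababb$abbbaccabacbaab
  sorted[4] = abacbaabababb$abbbacc
  sorted[5] = abb$abbbaccabacbaabab
  sorted[6] = abbbaccabacbaabababb$
  sorted[7] = acbaabababb$abbbaccab
  sorted[8] = accabacbaabababb$abbb
  sorted[9] = b$abbbaccabacbaababab
  sorted[10] = baabababb$abbbaccabac
  sorted[11] = bababb$abbbaccabacbaa
  sorted[12] = babb$abbbaccabacbaaba
  sorted[13] = bacbaabababb$abbbacca
  sorted[14] = baccabacbaabababb$abb
  sorted[15] = bb$abbbaccabacbaababa
  sorted[16] = bbaccabacbaabababb$ab
  sorted[17] = bbbaccabacbaabababb$a
  sorted[18] = cabacbaabababb$abbbac
  sorted[19] = cbaabababb$abbbaccaba
  sorted[20] = ccabacbaabababb$abbba
sorted[13] = bacbaabababb$abbbacca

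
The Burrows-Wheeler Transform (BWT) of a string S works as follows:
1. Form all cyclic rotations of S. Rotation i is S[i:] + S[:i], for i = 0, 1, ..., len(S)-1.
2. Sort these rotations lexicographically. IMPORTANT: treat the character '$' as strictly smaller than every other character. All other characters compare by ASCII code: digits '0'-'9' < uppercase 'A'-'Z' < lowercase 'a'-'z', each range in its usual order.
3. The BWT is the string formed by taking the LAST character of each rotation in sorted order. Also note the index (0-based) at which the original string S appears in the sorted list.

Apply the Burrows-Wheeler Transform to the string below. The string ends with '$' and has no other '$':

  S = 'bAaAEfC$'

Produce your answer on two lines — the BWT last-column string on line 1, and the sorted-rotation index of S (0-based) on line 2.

Answer: CabfAA$E
6

Derivation:
All 8 rotations (rotation i = S[i:]+S[:i]):
  rot[0] = bAaAEfC$
  rot[1] = AaAEfC$b
  rot[2] = aAEfC$bA
  rot[3] = AEfC$bAa
  rot[4] = EfC$bAaA
  rot[5] = fC$bAaAE
  rot[6] = C$bAaAEf
  rot[7] = $bAaAEfC
Sorted (with $ < everything):
  sorted[0] = $bAaAEfC  (last char: 'C')
  sorted[1] = AEfC$bAa  (last char: 'a')
  sorted[2] = AaAEfC$b  (last char: 'b')
  sorted[3] = C$bAaAEf  (last char: 'f')
  sorted[4] = EfC$bAaA  (last char: 'A')
  sorted[5] = aAEfC$bA  (last char: 'A')
  sorted[6] = bAaAEfC$  (last char: '$')
  sorted[7] = fC$bAaAE  (last char: 'E')
Last column: CabfAA$E
Original string S is at sorted index 6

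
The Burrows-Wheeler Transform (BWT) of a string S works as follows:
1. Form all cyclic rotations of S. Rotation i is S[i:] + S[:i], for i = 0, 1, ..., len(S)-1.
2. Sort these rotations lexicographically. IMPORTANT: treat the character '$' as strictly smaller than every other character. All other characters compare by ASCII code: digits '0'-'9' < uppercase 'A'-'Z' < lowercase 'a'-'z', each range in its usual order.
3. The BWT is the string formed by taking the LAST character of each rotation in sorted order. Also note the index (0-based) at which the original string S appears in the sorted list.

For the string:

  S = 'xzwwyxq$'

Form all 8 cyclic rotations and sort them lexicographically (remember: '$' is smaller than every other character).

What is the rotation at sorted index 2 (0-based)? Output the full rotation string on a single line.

All 8 rotations (rotation i = S[i:]+S[:i]):
  rot[0] = xzwwyxq$
  rot[1] = zwwyxq$x
  rot[2] = wwyxq$xz
  rot[3] = wyxq$xzw
  rot[4] = yxq$xzww
  rot[5] = xq$xzwwy
  rot[6] = q$xzwwyx
  rot[7] = $xzwwyxq
Sorted (with $ < everything):
  sorted[0] = $xzwwyxq
  sorted[1] = q$xzwwyx
  sorted[2] = wwyxq$xz
  sorted[3] = wyxq$xzw
  sorted[4] = xq$xzwwy
  sorted[5] = xzwwyxq$
  sorted[6] = yxq$xzww
  sorted[7] = zwwyxq$x
sorted[2] = wwyxq$xz

Answer: wwyxq$xz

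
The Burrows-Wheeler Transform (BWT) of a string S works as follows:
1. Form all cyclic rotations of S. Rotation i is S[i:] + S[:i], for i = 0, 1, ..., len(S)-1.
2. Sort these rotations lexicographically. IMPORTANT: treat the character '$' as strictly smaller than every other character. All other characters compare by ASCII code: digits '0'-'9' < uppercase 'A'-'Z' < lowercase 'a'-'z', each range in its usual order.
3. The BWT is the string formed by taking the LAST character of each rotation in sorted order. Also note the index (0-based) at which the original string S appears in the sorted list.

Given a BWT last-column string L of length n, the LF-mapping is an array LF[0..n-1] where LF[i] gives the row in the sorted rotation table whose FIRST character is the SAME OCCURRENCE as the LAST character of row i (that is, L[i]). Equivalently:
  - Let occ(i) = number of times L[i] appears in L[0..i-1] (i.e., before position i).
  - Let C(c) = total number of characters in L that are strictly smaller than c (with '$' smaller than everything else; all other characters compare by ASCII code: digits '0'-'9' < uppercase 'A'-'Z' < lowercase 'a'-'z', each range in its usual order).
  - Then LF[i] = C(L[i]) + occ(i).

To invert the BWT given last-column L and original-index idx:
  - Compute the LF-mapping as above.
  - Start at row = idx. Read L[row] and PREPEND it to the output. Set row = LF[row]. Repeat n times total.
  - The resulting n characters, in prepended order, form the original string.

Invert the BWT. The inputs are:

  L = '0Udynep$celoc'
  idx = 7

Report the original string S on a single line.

LF mapping: 1 2 5 12 9 6 11 0 3 7 8 10 4
Walk LF starting at row 7, prepending L[row]:
  step 1: row=7, L[7]='$', prepend. Next row=LF[7]=0
  step 2: row=0, L[0]='0', prepend. Next row=LF[0]=1
  step 3: row=1, L[1]='U', prepend. Next row=LF[1]=2
  step 4: row=2, L[2]='d', prepend. Next row=LF[2]=5
  step 5: row=5, L[5]='e', prepend. Next row=LF[5]=6
  step 6: row=6, L[6]='p', prepend. Next row=LF[6]=11
  step 7: row=11, L[11]='o', prepend. Next row=LF[11]=10
  step 8: row=10, L[10]='l', prepend. Next row=LF[10]=8
  step 9: row=8, L[8]='c', prepend. Next row=LF[8]=3
  step 10: row=3, L[3]='y', prepend. Next row=LF[3]=12
  step 11: row=12, L[12]='c', prepend. Next row=LF[12]=4
  step 12: row=4, L[4]='n', prepend. Next row=LF[4]=9
  step 13: row=9, L[9]='e', prepend. Next row=LF[9]=7
Reversed output: encyclopedU0$

Answer: encyclopedU0$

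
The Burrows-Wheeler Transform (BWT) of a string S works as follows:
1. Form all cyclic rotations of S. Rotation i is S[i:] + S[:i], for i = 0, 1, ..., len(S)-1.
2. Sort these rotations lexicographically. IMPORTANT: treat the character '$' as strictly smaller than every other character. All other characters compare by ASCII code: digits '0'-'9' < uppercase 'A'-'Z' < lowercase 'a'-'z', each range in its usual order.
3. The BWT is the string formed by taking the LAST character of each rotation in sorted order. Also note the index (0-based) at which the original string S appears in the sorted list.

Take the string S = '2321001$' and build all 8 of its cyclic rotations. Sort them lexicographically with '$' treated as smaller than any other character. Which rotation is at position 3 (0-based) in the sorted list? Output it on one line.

Answer: 1$232100

Derivation:
All 8 rotations (rotation i = S[i:]+S[:i]):
  rot[0] = 2321001$
  rot[1] = 321001$2
  rot[2] = 21001$23
  rot[3] = 1001$232
  rot[4] = 001$2321
  rot[5] = 01$23210
  rot[6] = 1$232100
  rot[7] = $2321001
Sorted (with $ < everything):
  sorted[0] = $2321001
  sorted[1] = 001$2321
  sorted[2] = 01$23210
  sorted[3] = 1$232100
  sorted[4] = 1001$232
  sorted[5] = 21001$23
  sorted[6] = 2321001$
  sorted[7] = 321001$2
sorted[3] = 1$232100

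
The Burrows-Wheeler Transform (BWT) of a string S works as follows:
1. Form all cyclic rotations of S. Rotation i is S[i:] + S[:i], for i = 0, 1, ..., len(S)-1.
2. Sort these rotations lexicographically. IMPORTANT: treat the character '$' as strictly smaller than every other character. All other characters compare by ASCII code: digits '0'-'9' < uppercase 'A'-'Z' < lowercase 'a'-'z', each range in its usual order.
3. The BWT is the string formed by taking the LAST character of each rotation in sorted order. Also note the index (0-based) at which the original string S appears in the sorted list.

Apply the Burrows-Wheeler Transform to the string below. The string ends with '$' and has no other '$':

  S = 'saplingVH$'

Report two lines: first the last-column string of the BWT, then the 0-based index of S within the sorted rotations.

Answer: HVgsnlpia$
9

Derivation:
All 10 rotations (rotation i = S[i:]+S[:i]):
  rot[0] = saplingVH$
  rot[1] = aplingVH$s
  rot[2] = plingVH$sa
  rot[3] = lingVH$sap
  rot[4] = ingVH$sapl
  rot[5] = ngVH$sapli
  rot[6] = gVH$saplin
  rot[7] = VH$sapling
  rot[8] = H$saplingV
  rot[9] = $saplingVH
Sorted (with $ < everything):
  sorted[0] = $saplingVH  (last char: 'H')
  sorted[1] = H$saplingV  (last char: 'V')
  sorted[2] = VH$sapling  (last char: 'g')
  sorted[3] = aplingVH$s  (last char: 's')
  sorted[4] = gVH$saplin  (last char: 'n')
  sorted[5] = ingVH$sapl  (last char: 'l')
  sorted[6] = lingVH$sap  (last char: 'p')
  sorted[7] = ngVH$sapli  (last char: 'i')
  sorted[8] = plingVH$sa  (last char: 'a')
  sorted[9] = saplingVH$  (last char: '$')
Last column: HVgsnlpia$
Original string S is at sorted index 9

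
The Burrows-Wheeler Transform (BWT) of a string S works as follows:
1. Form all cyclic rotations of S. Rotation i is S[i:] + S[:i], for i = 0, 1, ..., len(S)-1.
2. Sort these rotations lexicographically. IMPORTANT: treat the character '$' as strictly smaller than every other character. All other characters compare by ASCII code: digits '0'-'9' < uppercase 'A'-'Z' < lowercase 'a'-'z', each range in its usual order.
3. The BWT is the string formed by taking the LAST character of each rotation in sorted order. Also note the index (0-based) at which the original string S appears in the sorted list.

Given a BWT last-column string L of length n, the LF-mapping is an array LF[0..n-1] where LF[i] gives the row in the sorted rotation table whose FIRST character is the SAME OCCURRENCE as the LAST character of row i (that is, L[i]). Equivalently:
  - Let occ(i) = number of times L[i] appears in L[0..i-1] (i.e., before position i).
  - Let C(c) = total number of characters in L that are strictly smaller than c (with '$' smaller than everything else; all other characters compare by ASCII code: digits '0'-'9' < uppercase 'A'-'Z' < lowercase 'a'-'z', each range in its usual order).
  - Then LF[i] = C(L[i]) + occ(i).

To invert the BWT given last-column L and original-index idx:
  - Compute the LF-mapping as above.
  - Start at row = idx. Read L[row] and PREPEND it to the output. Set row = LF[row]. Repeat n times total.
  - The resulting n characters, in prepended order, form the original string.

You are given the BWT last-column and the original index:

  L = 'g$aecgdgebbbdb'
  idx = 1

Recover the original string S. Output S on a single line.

LF mapping: 11 0 1 9 6 12 7 13 10 2 3 4 8 5
Walk LF starting at row 1, prepending L[row]:
  step 1: row=1, L[1]='$', prepend. Next row=LF[1]=0
  step 2: row=0, L[0]='g', prepend. Next row=LF[0]=11
  step 3: row=11, L[11]='b', prepend. Next row=LF[11]=4
  step 4: row=4, L[4]='c', prepend. Next row=LF[4]=6
  step 5: row=6, L[6]='d', prepend. Next row=LF[6]=7
  step 6: row=7, L[7]='g', prepend. Next row=LF[7]=13
  step 7: row=13, L[13]='b', prepend. Next row=LF[13]=5
  step 8: row=5, L[5]='g', prepend. Next row=LF[5]=12
  step 9: row=12, L[12]='d', prepend. Next row=LF[12]=8
  step 10: row=8, L[8]='e', prepend. Next row=LF[8]=10
  step 11: row=10, L[10]='b', prepend. Next row=LF[10]=3
  step 12: row=3, L[3]='e', prepend. Next row=LF[3]=9
  step 13: row=9, L[9]='b', prepend. Next row=LF[9]=2
  step 14: row=2, L[2]='a', prepend. Next row=LF[2]=1
Reversed output: abebedgbgdcbg$

Answer: abebedgbgdcbg$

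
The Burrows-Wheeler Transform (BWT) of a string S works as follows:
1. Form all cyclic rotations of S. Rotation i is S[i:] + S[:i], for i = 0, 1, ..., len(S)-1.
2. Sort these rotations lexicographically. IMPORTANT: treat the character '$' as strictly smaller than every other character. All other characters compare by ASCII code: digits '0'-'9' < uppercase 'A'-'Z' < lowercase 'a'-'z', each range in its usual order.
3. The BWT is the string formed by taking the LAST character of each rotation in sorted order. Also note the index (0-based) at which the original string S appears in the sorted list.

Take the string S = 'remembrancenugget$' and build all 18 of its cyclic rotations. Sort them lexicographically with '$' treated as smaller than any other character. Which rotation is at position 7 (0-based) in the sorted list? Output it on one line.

Answer: et$remembrancenugg

Derivation:
All 18 rotations (rotation i = S[i:]+S[:i]):
  rot[0] = remembrancenugget$
  rot[1] = emembrancenugget$r
  rot[2] = membrancenugget$re
  rot[3] = embrancenugget$rem
  rot[4] = mbrancenugget$reme
  rot[5] = brancenugget$remem
  rot[6] = rancenugget$rememb
  rot[7] = ancenugget$remembr
  rot[8] = ncenugget$remembra
  rot[9] = cenugget$remembran
  rot[10] = enugget$remembranc
  rot[11] = nugget$remembrance
  rot[12] = ugget$remembrancen
  rot[13] = gget$remembrancenu
  rot[14] = get$remembrancenug
  rot[15] = et$remembrancenugg
  rot[16] = t$remembrancenugge
  rot[17] = $remembrancenugget
Sorted (with $ < everything):
  sorted[0] = $remembrancenugget
  sorted[1] = ancenugget$remembr
  sorted[2] = brancenugget$remem
  sorted[3] = cenugget$remembran
  sorted[4] = embrancenugget$rem
  sorted[5] = emembrancenugget$r
  sorted[6] = enugget$remembranc
  sorted[7] = et$remembrancenugg
  sorted[8] = get$remembrancenug
  sorted[9] = gget$remembrancenu
  sorted[10] = mbrancenugget$reme
  sorted[11] = membrancenugget$re
  sorted[12] = ncenugget$remembra
  sorted[13] = nugget$remembrance
  sorted[14] = rancenugget$rememb
  sorted[15] = remembrancenugget$
  sorted[16] = t$remembrancenugge
  sorted[17] = ugget$remembrancen
sorted[7] = et$remembrancenugg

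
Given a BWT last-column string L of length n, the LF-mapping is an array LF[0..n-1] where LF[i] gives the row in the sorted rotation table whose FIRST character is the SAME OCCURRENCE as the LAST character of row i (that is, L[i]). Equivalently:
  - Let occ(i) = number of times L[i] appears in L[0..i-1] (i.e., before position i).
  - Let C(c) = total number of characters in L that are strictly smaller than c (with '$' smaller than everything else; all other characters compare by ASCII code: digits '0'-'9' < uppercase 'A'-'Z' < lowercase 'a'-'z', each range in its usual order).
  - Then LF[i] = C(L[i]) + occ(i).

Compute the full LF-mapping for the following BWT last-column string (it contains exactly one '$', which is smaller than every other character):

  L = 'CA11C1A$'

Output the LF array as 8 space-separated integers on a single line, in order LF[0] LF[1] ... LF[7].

Char counts: '$':1, '1':3, 'A':2, 'C':2
C (first-col start): C('$')=0, C('1')=1, C('A')=4, C('C')=6
L[0]='C': occ=0, LF[0]=C('C')+0=6+0=6
L[1]='A': occ=0, LF[1]=C('A')+0=4+0=4
L[2]='1': occ=0, LF[2]=C('1')+0=1+0=1
L[3]='1': occ=1, LF[3]=C('1')+1=1+1=2
L[4]='C': occ=1, LF[4]=C('C')+1=6+1=7
L[5]='1': occ=2, LF[5]=C('1')+2=1+2=3
L[6]='A': occ=1, LF[6]=C('A')+1=4+1=5
L[7]='$': occ=0, LF[7]=C('$')+0=0+0=0

Answer: 6 4 1 2 7 3 5 0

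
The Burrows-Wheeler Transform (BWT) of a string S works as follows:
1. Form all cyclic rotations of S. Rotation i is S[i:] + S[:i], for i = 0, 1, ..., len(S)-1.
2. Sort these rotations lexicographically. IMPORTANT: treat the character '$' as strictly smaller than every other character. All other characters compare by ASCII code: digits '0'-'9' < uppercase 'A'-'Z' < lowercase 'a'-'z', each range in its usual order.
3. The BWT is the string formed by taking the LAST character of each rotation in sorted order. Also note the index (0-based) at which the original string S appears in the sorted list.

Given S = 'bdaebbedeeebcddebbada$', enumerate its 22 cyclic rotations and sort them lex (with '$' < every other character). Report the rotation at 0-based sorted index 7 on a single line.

Answer: bcddebbada$bdaebbedeee

Derivation:
All 22 rotations (rotation i = S[i:]+S[:i]):
  rot[0] = bdaebbedeeebcddebbada$
  rot[1] = daebbedeeebcddebbada$b
  rot[2] = aebbedeeebcddebbada$bd
  rot[3] = ebbedeeebcddebbada$bda
  rot[4] = bbedeeebcddebbada$bdae
  rot[5] = bedeeebcddebbada$bdaeb
  rot[6] = edeeebcddebbada$bdaebb
  rot[7] = deeebcddebbada$bdaebbe
  rot[8] = eeebcddebbada$bdaebbed
  rot[9] = eebcddebbada$bdaebbede
  rot[10] = ebcddebbada$bdaebbedee
  rot[11] = bcddebbada$bdaebbedeee
  rot[12] = cddebbada$bdaebbedeeeb
  rot[13] = ddebbada$bdaebbedeeebc
  rot[14] = debbada$bdaebbedeeebcd
  rot[15] = ebbada$bdaebbedeeebcdd
  rot[16] = bbada$bdaebbedeeebcdde
  rot[17] = bada$bdaebbedeeebcddeb
  rot[18] = ada$bdaebbedeeebcddebb
  rot[19] = da$bdaebbedeeebcddebba
  rot[20] = a$bdaebbedeeebcddebbad
  rot[21] = $bdaebbedeeebcddebbada
Sorted (with $ < everything):
  sorted[0] = $bdaebbedeeebcddebbada
  sorted[1] = a$bdaebbedeeebcddebbad
  sorted[2] = ada$bdaebbedeeebcddebb
  sorted[3] = aebbedeeebcddebbada$bd
  sorted[4] = bada$bdaebbedeeebcddeb
  sorted[5] = bbada$bdaebbedeeebcdde
  sorted[6] = bbedeeebcddebbada$bdae
  sorted[7] = bcddebbada$bdaebbedeee
  sorted[8] = bdaebbedeeebcddebbada$
  sorted[9] = bedeeebcddebbada$bdaeb
  sorted[10] = cddebbada$bdaebbedeeeb
  sorted[11] = da$bdaebbedeeebcddebba
  sorted[12] = daebbedeeebcddebbada$b
  sorted[13] = ddebbada$bdaebbedeeebc
  sorted[14] = debbada$bdaebbedeeebcd
  sorted[15] = deeebcddebbada$bdaebbe
  sorted[16] = ebbada$bdaebbedeeebcdd
  sorted[17] = ebbedeeebcddebbada$bda
  sorted[18] = ebcddebbada$bdaebbedee
  sorted[19] = edeeebcddebbada$bdaebb
  sorted[20] = eebcddebbada$bdaebbede
  sorted[21] = eeebcddebbada$bdaebbed
sorted[7] = bcddebbada$bdaebbedeee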